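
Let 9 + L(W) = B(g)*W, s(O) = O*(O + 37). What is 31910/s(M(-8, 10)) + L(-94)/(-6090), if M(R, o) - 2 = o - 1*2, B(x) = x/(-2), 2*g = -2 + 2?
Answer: 6477871/95410 ≈ 67.895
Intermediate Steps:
g = 0 (g = (-2 + 2)/2 = (½)*0 = 0)
B(x) = -x/2 (B(x) = x*(-½) = -x/2)
M(R, o) = o (M(R, o) = 2 + (o - 1*2) = 2 + (o - 2) = 2 + (-2 + o) = o)
s(O) = O*(37 + O)
L(W) = -9 (L(W) = -9 + (-½*0)*W = -9 + 0*W = -9 + 0 = -9)
31910/s(M(-8, 10)) + L(-94)/(-6090) = 31910/((10*(37 + 10))) - 9/(-6090) = 31910/((10*47)) - 9*(-1/6090) = 31910/470 + 3/2030 = 31910*(1/470) + 3/2030 = 3191/47 + 3/2030 = 6477871/95410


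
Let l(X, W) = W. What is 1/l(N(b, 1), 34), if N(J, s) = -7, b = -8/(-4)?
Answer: 1/34 ≈ 0.029412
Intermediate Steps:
b = 2 (b = -8*(-1/4) = 2)
1/l(N(b, 1), 34) = 1/34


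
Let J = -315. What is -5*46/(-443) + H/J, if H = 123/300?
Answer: 7226837/13954500 ≈ 0.51789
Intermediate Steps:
H = 41/100 (H = 123*(1/300) = 41/100 ≈ 0.41000)
-5*46/(-443) + H/J = -5*46/(-443) + (41/100)/(-315) = -230*(-1/443) + (41/100)*(-1/315) = 230/443 - 41/31500 = 7226837/13954500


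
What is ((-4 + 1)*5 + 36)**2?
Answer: 441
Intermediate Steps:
((-4 + 1)*5 + 36)**2 = (-3*5 + 36)**2 = (-15 + 36)**2 = 21**2 = 441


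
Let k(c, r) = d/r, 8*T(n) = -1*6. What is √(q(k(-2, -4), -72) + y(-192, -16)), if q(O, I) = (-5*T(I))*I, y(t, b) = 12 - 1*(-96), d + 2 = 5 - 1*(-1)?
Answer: 9*I*√2 ≈ 12.728*I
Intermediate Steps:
d = 4 (d = -2 + (5 - 1*(-1)) = -2 + (5 + 1) = -2 + 6 = 4)
y(t, b) = 108 (y(t, b) = 12 + 96 = 108)
T(n) = -¾ (T(n) = (-1*6)/8 = (⅛)*(-6) = -¾)
k(c, r) = 4/r
q(O, I) = 15*I/4 (q(O, I) = (-5*(-¾))*I = 15*I/4)
√(q(k(-2, -4), -72) + y(-192, -16)) = √((15/4)*(-72) + 108) = √(-270 + 108) = √(-162) = 9*I*√2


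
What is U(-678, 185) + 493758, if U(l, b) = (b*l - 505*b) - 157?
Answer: 274746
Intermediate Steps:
U(l, b) = -157 - 505*b + b*l (U(l, b) = (-505*b + b*l) - 157 = -157 - 505*b + b*l)
U(-678, 185) + 493758 = (-157 - 505*185 + 185*(-678)) + 493758 = (-157 - 93425 - 125430) + 493758 = -219012 + 493758 = 274746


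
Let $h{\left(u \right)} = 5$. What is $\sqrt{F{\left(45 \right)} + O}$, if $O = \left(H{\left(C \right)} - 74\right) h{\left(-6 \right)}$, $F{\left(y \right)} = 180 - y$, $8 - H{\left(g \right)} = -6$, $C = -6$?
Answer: $i \sqrt{165} \approx 12.845 i$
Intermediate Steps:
$H{\left(g \right)} = 14$ ($H{\left(g \right)} = 8 - -6 = 8 + 6 = 14$)
$O = -300$ ($O = \left(14 - 74\right) 5 = \left(-60\right) 5 = -300$)
$\sqrt{F{\left(45 \right)} + O} = \sqrt{\left(180 - 45\right) - 300} = \sqrt{135 - 300} = \sqrt{-165} = i \sqrt{165}$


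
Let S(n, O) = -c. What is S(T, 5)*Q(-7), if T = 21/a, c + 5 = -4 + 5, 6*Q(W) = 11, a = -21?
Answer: 22/3 ≈ 7.3333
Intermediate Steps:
Q(W) = 11/6 (Q(W) = (1/6)*11 = 11/6)
c = -4 (c = -5 + (-4 + 5) = -5 + 1 = -4)
T = -1 (T = 21/(-21) = 21*(-1/21) = -1)
S(n, O) = 4 (S(n, O) = -1*(-4) = 4)
S(T, 5)*Q(-7) = 4*(11/6) = 22/3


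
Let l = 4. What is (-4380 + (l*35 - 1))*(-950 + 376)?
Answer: 2434334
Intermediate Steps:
(-4380 + (l*35 - 1))*(-950 + 376) = (-4380 + (4*35 - 1))*(-950 + 376) = (-4380 + (140 - 1))*(-574) = (-4380 + 139)*(-574) = -4241*(-574) = 2434334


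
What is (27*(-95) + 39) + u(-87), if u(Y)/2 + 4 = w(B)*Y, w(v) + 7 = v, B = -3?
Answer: -794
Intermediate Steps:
w(v) = -7 + v
u(Y) = -8 - 20*Y (u(Y) = -8 + 2*((-7 - 3)*Y) = -8 + 2*(-10*Y) = -8 - 20*Y)
(27*(-95) + 39) + u(-87) = (27*(-95) + 39) + (-8 - 20*(-87)) = (-2565 + 39) + (-8 + 1740) = -2526 + 1732 = -794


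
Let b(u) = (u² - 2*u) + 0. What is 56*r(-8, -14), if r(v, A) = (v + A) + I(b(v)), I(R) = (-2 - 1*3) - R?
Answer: -5992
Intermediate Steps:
b(u) = u² - 2*u
I(R) = -5 - R (I(R) = (-2 - 3) - R = -5 - R)
r(v, A) = -5 + A + v - v*(-2 + v) (r(v, A) = (v + A) + (-5 - v*(-2 + v)) = (A + v) + (-5 - v*(-2 + v)) = -5 + A + v - v*(-2 + v))
56*r(-8, -14) = 56*(-5 - 14 - 8 - 1*(-8)*(-2 - 8)) = 56*(-5 - 14 - 8 - 1*(-8)*(-10)) = 56*(-5 - 14 - 8 - 80) = 56*(-107) = -5992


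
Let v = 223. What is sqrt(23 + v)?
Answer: sqrt(246) ≈ 15.684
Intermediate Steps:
sqrt(23 + v) = sqrt(23 + 223) = sqrt(246)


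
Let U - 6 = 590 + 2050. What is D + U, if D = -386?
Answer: 2260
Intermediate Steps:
U = 2646 (U = 6 + (590 + 2050) = 6 + 2640 = 2646)
D + U = -386 + 2646 = 2260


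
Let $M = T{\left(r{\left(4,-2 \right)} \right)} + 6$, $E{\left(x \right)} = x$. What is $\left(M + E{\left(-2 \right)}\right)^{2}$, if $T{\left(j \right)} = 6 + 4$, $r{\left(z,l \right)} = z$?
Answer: $196$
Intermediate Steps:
$T{\left(j \right)} = 10$
$M = 16$ ($M = 10 + 6 = 16$)
$\left(M + E{\left(-2 \right)}\right)^{2} = \left(16 - 2\right)^{2} = 14^{2} = 196$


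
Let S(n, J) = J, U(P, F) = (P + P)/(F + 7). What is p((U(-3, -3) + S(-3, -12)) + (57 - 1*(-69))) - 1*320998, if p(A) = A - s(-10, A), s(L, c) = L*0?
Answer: -641771/2 ≈ -3.2089e+5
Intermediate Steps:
U(P, F) = 2*P/(7 + F) (U(P, F) = (2*P)/(7 + F) = 2*P/(7 + F))
s(L, c) = 0
p(A) = A (p(A) = A - 1*0 = A + 0 = A)
p((U(-3, -3) + S(-3, -12)) + (57 - 1*(-69))) - 1*320998 = ((2*(-3)/(7 - 3) - 12) + (57 - 1*(-69))) - 1*320998 = ((2*(-3)/4 - 12) + (57 + 69)) - 320998 = ((2*(-3)*(¼) - 12) + 126) - 320998 = ((-3/2 - 12) + 126) - 320998 = (-27/2 + 126) - 320998 = 225/2 - 320998 = -641771/2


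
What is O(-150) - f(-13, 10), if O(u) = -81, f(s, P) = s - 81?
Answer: 13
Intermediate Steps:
f(s, P) = -81 + s
O(-150) - f(-13, 10) = -81 - (-81 - 13) = -81 - 1*(-94) = -81 + 94 = 13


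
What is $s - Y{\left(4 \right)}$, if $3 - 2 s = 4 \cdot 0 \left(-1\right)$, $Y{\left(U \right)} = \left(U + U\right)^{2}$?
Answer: $- \frac{125}{2} \approx -62.5$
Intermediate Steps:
$Y{\left(U \right)} = 4 U^{2}$ ($Y{\left(U \right)} = \left(2 U\right)^{2} = 4 U^{2}$)
$s = \frac{3}{2}$ ($s = \frac{3}{2} - \frac{4 \cdot 0 \left(-1\right)}{2} = \frac{3}{2} - \frac{0 \left(-1\right)}{2} = \frac{3}{2} - 0 = \frac{3}{2} + 0 = \frac{3}{2} \approx 1.5$)
$s - Y{\left(4 \right)} = \frac{3}{2} - 4 \cdot 4^{2} = \frac{3}{2} - 4 \cdot 16 = \frac{3}{2} - 64 = - \frac{125}{2}$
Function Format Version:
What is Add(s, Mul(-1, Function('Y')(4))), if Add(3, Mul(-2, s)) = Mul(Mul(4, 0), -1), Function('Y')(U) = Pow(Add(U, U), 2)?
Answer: Rational(-125, 2) ≈ -62.500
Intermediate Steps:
Function('Y')(U) = Mul(4, Pow(U, 2)) (Function('Y')(U) = Pow(Mul(2, U), 2) = Mul(4, Pow(U, 2)))
s = Rational(3, 2) (s = Add(Rational(3, 2), Mul(Rational(-1, 2), Mul(Mul(4, 0), -1))) = Add(Rational(3, 2), Mul(Rational(-1, 2), Mul(0, -1))) = Add(Rational(3, 2), Mul(Rational(-1, 2), 0)) = Add(Rational(3, 2), 0) = Rational(3, 2) ≈ 1.5000)
Add(s, Mul(-1, Function('Y')(4))) = Add(Rational(3, 2), Mul(-1, Mul(4, Pow(4, 2)))) = Add(Rational(3, 2), Mul(-1, Mul(4, 16))) = Add(Rational(3, 2), Mul(-1, 64)) = Add(Rational(3, 2), -64) = Rational(-125, 2)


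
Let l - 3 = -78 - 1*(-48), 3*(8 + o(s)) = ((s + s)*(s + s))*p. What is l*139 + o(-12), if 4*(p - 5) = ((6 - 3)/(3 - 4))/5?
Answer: -14149/5 ≈ -2829.8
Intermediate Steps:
p = 97/20 (p = 5 + (((6 - 3)/(3 - 4))/5)/4 = 5 + ((3/(-1))*(⅕))/4 = 5 + ((3*(-1))*(⅕))/4 = 5 + (-3*⅕)/4 = 5 + (¼)*(-⅗) = 5 - 3/20 = 97/20 ≈ 4.8500)
o(s) = -8 + 97*s²/15 (o(s) = -8 + (((s + s)*(s + s))*(97/20))/3 = -8 + (((2*s)*(2*s))*(97/20))/3 = -8 + ((4*s²)*(97/20))/3 = -8 + (97*s²/5)/3 = -8 + 97*s²/15)
l = -27 (l = 3 + (-78 - 1*(-48)) = 3 + (-78 + 48) = 3 - 30 = -27)
l*139 + o(-12) = -27*139 + (-8 + (97/15)*(-12)²) = -3753 + (-8 + (97/15)*144) = -3753 + (-8 + 4656/5) = -3753 + 4616/5 = -14149/5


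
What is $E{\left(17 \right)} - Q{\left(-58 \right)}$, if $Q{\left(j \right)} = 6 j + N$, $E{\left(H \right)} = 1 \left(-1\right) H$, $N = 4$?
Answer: $327$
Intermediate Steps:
$E{\left(H \right)} = - H$
$Q{\left(j \right)} = 4 + 6 j$ ($Q{\left(j \right)} = 6 j + 4 = 4 + 6 j$)
$E{\left(17 \right)} - Q{\left(-58 \right)} = \left(-1\right) 17 - \left(4 + 6 \left(-58\right)\right) = -17 - \left(4 - 348\right) = -17 - -344 = -17 + 344 = 327$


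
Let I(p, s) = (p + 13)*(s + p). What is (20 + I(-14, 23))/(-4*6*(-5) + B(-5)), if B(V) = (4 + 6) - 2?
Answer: 11/128 ≈ 0.085938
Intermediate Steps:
B(V) = 8 (B(V) = 10 - 2 = 8)
I(p, s) = (13 + p)*(p + s)
(20 + I(-14, 23))/(-4*6*(-5) + B(-5)) = (20 + ((-14)**2 + 13*(-14) + 13*23 - 14*23))/(-4*6*(-5) + 8) = (20 + (196 - 182 + 299 - 322))/(-24*(-5) + 8) = (20 - 9)/(120 + 8) = 11/128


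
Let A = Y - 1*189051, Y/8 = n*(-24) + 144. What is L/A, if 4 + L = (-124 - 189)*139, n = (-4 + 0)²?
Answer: 43511/190971 ≈ 0.22784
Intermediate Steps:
n = 16 (n = (-4)² = 16)
L = -43511 (L = -4 + (-124 - 189)*139 = -4 - 313*139 = -4 - 43507 = -43511)
Y = -1920 (Y = 8*(16*(-24) + 144) = 8*(-384 + 144) = 8*(-240) = -1920)
A = -190971 (A = -1920 - 1*189051 = -1920 - 189051 = -190971)
L/A = -43511/(-190971) = -43511*(-1/190971) = 43511/190971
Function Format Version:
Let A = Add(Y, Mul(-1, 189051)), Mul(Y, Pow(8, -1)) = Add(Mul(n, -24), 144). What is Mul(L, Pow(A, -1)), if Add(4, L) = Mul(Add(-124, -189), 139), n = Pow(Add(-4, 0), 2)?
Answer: Rational(43511, 190971) ≈ 0.22784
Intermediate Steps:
n = 16 (n = Pow(-4, 2) = 16)
L = -43511 (L = Add(-4, Mul(Add(-124, -189), 139)) = Add(-4, Mul(-313, 139)) = Add(-4, -43507) = -43511)
Y = -1920 (Y = Mul(8, Add(Mul(16, -24), 144)) = Mul(8, Add(-384, 144)) = Mul(8, -240) = -1920)
A = -190971 (A = Add(-1920, Mul(-1, 189051)) = Add(-1920, -189051) = -190971)
Mul(L, Pow(A, -1)) = Mul(-43511, Pow(-190971, -1)) = Mul(-43511, Rational(-1, 190971)) = Rational(43511, 190971)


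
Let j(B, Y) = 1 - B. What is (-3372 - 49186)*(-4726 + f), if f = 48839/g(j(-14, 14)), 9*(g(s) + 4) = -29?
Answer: 39247213478/65 ≈ 6.0380e+8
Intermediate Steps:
g(s) = -65/9 (g(s) = -4 + (⅑)*(-29) = -4 - 29/9 = -65/9)
f = -439551/65 (f = 48839/(-65/9) = 48839*(-9/65) = -439551/65 ≈ -6762.3)
(-3372 - 49186)*(-4726 + f) = (-3372 - 49186)*(-4726 - 439551/65) = -52558*(-746741/65) = 39247213478/65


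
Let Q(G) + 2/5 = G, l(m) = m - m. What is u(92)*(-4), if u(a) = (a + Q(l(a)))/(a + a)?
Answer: -229/115 ≈ -1.9913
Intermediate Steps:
l(m) = 0
Q(G) = -⅖ + G
u(a) = (-⅖ + a)/(2*a) (u(a) = (a + (-⅖ + 0))/(a + a) = (a - ⅖)/((2*a)) = (-⅖ + a)*(1/(2*a)) = (-⅖ + a)/(2*a))
u(92)*(-4) = ((⅒)*(-2 + 5*92)/92)*(-4) = ((⅒)*(1/92)*(-2 + 460))*(-4) = ((⅒)*(1/92)*458)*(-4) = (229/460)*(-4) = -229/115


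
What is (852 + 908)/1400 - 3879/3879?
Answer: 9/35 ≈ 0.25714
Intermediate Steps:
(852 + 908)/1400 - 3879/3879 = 1760*(1/1400) - 3879*1/3879 = 44/35 - 1 = 9/35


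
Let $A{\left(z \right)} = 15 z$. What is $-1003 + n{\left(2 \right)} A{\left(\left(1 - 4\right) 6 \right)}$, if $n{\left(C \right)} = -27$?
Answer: $6287$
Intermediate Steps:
$-1003 + n{\left(2 \right)} A{\left(\left(1 - 4\right) 6 \right)} = -1003 - 27 \cdot 15 \left(1 - 4\right) 6 = -1003 - 27 \cdot 15 \left(\left(-3\right) 6\right) = -1003 - 27 \cdot 15 \left(-18\right) = -1003 - -7290 = -1003 + 7290 = 6287$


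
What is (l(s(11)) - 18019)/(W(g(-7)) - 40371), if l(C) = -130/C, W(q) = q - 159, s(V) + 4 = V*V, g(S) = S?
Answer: 162181/364833 ≈ 0.44453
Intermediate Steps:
s(V) = -4 + V² (s(V) = -4 + V*V = -4 + V²)
W(q) = -159 + q
(l(s(11)) - 18019)/(W(g(-7)) - 40371) = (-130/(-4 + 11²) - 18019)/((-159 - 7) - 40371) = (-130/(-4 + 121) - 18019)/(-166 - 40371) = (-130/117 - 18019)/(-40537) = (-130*1/117 - 18019)*(-1/40537) = (-10/9 - 18019)*(-1/40537) = -162181/9*(-1/40537) = 162181/364833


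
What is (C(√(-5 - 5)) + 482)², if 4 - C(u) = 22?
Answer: 215296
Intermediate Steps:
C(u) = -18 (C(u) = 4 - 1*22 = 4 - 22 = -18)
(C(√(-5 - 5)) + 482)² = (-18 + 482)² = 464² = 215296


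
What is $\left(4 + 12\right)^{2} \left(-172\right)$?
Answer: $-44032$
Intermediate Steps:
$\left(4 + 12\right)^{2} \left(-172\right) = 16^{2} \left(-172\right) = 256 \left(-172\right) = -44032$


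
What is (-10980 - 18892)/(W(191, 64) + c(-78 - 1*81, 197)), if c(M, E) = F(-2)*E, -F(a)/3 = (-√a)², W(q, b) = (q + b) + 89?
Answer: -14936/763 ≈ -19.575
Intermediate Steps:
W(q, b) = 89 + b + q (W(q, b) = (b + q) + 89 = 89 + b + q)
F(a) = -3*a
c(M, E) = 6*E (c(M, E) = (-3*(-2))*E = 6*E)
(-10980 - 18892)/(W(191, 64) + c(-78 - 1*81, 197)) = (-10980 - 18892)/((89 + 64 + 191) + 6*197) = -29872/(344 + 1182) = -29872/1526 = -29872*1/1526 = -14936/763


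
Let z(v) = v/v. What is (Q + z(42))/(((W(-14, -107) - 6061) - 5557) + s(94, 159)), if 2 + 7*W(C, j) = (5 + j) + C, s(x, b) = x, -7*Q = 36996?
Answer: 36989/80786 ≈ 0.45786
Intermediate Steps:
Q = -36996/7 (Q = -⅐*36996 = -36996/7 ≈ -5285.1)
z(v) = 1
W(C, j) = 3/7 + C/7 + j/7 (W(C, j) = -2/7 + ((5 + j) + C)/7 = -2/7 + (5 + C + j)/7 = -2/7 + (5/7 + C/7 + j/7) = 3/7 + C/7 + j/7)
(Q + z(42))/(((W(-14, -107) - 6061) - 5557) + s(94, 159)) = (-36996/7 + 1)/((((3/7 + (⅐)*(-14) + (⅐)*(-107)) - 6061) - 5557) + 94) = -36989/(7*((((3/7 - 2 - 107/7) - 6061) - 5557) + 94)) = -36989/(7*(((-118/7 - 6061) - 5557) + 94)) = -36989/(7*((-42545/7 - 5557) + 94)) = -36989/(7*(-81444/7 + 94)) = -36989/(7*(-80786/7)) = -36989/7*(-7/80786) = 36989/80786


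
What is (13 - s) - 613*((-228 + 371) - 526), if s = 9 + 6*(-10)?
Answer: 234843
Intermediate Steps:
s = -51 (s = 9 - 60 = -51)
(13 - s) - 613*((-228 + 371) - 526) = (13 - 1*(-51)) - 613*((-228 + 371) - 526) = (13 + 51) - 613*(143 - 526) = 64 - 613*(-383) = 64 + 234779 = 234843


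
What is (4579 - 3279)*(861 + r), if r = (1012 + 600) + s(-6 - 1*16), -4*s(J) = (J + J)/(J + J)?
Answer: 3214575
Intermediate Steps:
s(J) = -1/4 (s(J) = -(J + J)/(4*(J + J)) = -2*J/(4*(2*J)) = -2*J*1/(2*J)/4 = -1/4*1 = -1/4)
r = 6447/4 (r = (1012 + 600) - 1/4 = 1612 - 1/4 = 6447/4 ≈ 1611.8)
(4579 - 3279)*(861 + r) = (4579 - 3279)*(861 + 6447/4) = 1300*(9891/4) = 3214575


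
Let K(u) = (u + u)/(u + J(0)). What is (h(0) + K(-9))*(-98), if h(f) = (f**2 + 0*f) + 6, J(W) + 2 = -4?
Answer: -3528/5 ≈ -705.60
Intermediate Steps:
J(W) = -6 (J(W) = -2 - 4 = -6)
h(f) = 6 + f**2 (h(f) = (f**2 + 0) + 6 = f**2 + 6 = 6 + f**2)
K(u) = 2*u/(-6 + u) (K(u) = (u + u)/(u - 6) = (2*u)/(-6 + u) = 2*u/(-6 + u))
(h(0) + K(-9))*(-98) = ((6 + 0**2) + 2*(-9)/(-6 - 9))*(-98) = ((6 + 0) + 2*(-9)/(-15))*(-98) = (6 + 2*(-9)*(-1/15))*(-98) = (6 + 6/5)*(-98) = (36/5)*(-98) = -3528/5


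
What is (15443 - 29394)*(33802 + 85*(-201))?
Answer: -233218867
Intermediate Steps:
(15443 - 29394)*(33802 + 85*(-201)) = -13951*(33802 - 17085) = -13951*16717 = -233218867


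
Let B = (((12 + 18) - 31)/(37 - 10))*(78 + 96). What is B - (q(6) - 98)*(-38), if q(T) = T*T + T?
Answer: -19210/9 ≈ -2134.4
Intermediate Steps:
q(T) = T + T² (q(T) = T² + T = T + T²)
B = -58/9 (B = ((30 - 31)/27)*174 = -1*1/27*174 = -1/27*174 = -58/9 ≈ -6.4444)
B - (q(6) - 98)*(-38) = -58/9 - (6*(1 + 6) - 98)*(-38) = -58/9 - (6*7 - 98)*(-38) = -58/9 - (42 - 98)*(-38) = -58/9 - (-56)*(-38) = -58/9 - 1*2128 = -58/9 - 2128 = -19210/9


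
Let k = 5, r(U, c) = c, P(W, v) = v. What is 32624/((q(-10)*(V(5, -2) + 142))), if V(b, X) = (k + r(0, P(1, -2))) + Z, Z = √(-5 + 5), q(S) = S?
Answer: -16312/725 ≈ -22.499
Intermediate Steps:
Z = 0 (Z = √0 = 0)
V(b, X) = 3 (V(b, X) = (5 - 2) + 0 = 3 + 0 = 3)
32624/((q(-10)*(V(5, -2) + 142))) = 32624/((-10*(3 + 142))) = 32624/((-10*145)) = 32624/(-1450) = 32624*(-1/1450) = -16312/725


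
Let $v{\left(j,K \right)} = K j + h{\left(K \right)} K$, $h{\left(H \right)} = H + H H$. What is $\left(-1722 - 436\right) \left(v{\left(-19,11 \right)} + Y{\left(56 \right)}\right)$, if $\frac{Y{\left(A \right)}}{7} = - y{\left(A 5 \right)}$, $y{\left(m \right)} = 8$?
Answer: $-2561546$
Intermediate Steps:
$h{\left(H \right)} = H + H^{2}$
$Y{\left(A \right)} = -56$ ($Y{\left(A \right)} = 7 \left(\left(-1\right) 8\right) = 7 \left(-8\right) = -56$)
$v{\left(j,K \right)} = K j + K^{2} \left(1 + K\right)$ ($v{\left(j,K \right)} = K j + K \left(1 + K\right) K = K j + K^{2} \left(1 + K\right)$)
$\left(-1722 - 436\right) \left(v{\left(-19,11 \right)} + Y{\left(56 \right)}\right) = \left(-1722 - 436\right) \left(11 \left(-19 + 11 \left(1 + 11\right)\right) - 56\right) = - 2158 \left(11 \left(-19 + 11 \cdot 12\right) - 56\right) = - 2158 \left(11 \left(-19 + 132\right) - 56\right) = - 2158 \left(11 \cdot 113 - 56\right) = - 2158 \left(1243 - 56\right) = \left(-2158\right) 1187 = -2561546$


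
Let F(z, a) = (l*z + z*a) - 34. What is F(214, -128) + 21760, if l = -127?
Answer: -32844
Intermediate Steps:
F(z, a) = -34 - 127*z + a*z (F(z, a) = (-127*z + z*a) - 34 = (-127*z + a*z) - 34 = -34 - 127*z + a*z)
F(214, -128) + 21760 = (-34 - 127*214 - 128*214) + 21760 = (-34 - 27178 - 27392) + 21760 = -54604 + 21760 = -32844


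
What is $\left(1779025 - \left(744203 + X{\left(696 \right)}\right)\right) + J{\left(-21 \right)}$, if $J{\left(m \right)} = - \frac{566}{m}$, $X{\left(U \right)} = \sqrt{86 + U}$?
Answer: $\frac{21731828}{21} - \sqrt{782} \approx 1.0348 \cdot 10^{6}$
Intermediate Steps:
$\left(1779025 - \left(744203 + X{\left(696 \right)}\right)\right) + J{\left(-21 \right)} = \left(1779025 - \left(744203 + \sqrt{86 + 696}\right)\right) - \frac{566}{-21} = \left(1779025 - \left(744203 + \sqrt{782}\right)\right) - - \frac{566}{21} = \left(1034822 - \sqrt{782}\right) + \frac{566}{21} = \frac{21731828}{21} - \sqrt{782}$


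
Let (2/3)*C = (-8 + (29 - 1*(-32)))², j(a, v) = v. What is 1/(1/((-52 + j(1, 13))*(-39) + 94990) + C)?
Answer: 193022/813298199 ≈ 0.00023733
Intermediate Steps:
C = 8427/2 (C = 3*(-8 + (29 - 1*(-32)))²/2 = 3*(-8 + (29 + 32))²/2 = 3*(-8 + 61)²/2 = (3/2)*53² = (3/2)*2809 = 8427/2 ≈ 4213.5)
1/(1/((-52 + j(1, 13))*(-39) + 94990) + C) = 1/(1/((-52 + 13)*(-39) + 94990) + 8427/2) = 1/(1/(-39*(-39) + 94990) + 8427/2) = 1/(1/(1521 + 94990) + 8427/2) = 1/(1/96511 + 8427/2) = 1/(813298199/193022) = 193022/813298199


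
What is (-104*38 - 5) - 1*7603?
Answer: -11560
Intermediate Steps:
(-104*38 - 5) - 1*7603 = (-3952 - 5) - 7603 = -3957 - 7603 = -11560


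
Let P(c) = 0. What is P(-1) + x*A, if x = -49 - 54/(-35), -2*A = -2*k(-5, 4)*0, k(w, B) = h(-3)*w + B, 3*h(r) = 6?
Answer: 0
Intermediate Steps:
h(r) = 2 (h(r) = (1/3)*6 = 2)
k(w, B) = B + 2*w (k(w, B) = 2*w + B = B + 2*w)
A = 0 (A = -(-2*(4 + 2*(-5)))*0/2 = -(-2*(4 - 10))*0/2 = -(-2*(-6))*0/2 = -6*0 = -1/2*0 = 0)
x = -1661/35 (x = -49 - 54*(-1)/35 = -49 - 1*(-54/35) = -49 + 54/35 = -1661/35 ≈ -47.457)
P(-1) + x*A = 0 - 1661/35*0 = 0 + 0 = 0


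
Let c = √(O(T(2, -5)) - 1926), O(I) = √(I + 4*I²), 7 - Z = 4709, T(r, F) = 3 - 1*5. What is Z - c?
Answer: -4702 - I*√(1926 - √14) ≈ -4702.0 - 43.844*I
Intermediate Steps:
T(r, F) = -2 (T(r, F) = 3 - 5 = -2)
Z = -4702 (Z = 7 - 1*4709 = 7 - 4709 = -4702)
c = √(-1926 + √14) (c = √(√(-2*(1 + 4*(-2))) - 1926) = √(√(-2*(1 - 8)) - 1926) = √(√(-2*(-7)) - 1926) = √(√14 - 1926) = √(-1926 + √14) ≈ 43.844*I)
Z - c = -4702 - √(-1926 + √14)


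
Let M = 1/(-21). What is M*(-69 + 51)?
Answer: 6/7 ≈ 0.85714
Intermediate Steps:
M = -1/21 ≈ -0.047619
M*(-69 + 51) = -(-69 + 51)/21 = -1/21*(-18) = 6/7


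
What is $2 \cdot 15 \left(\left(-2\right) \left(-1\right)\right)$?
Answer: $60$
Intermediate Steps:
$2 \cdot 15 \left(\left(-2\right) \left(-1\right)\right) = 30 \cdot 2 = 60$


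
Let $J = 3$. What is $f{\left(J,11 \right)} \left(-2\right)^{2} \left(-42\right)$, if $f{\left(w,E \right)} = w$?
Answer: $-504$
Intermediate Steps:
$f{\left(J,11 \right)} \left(-2\right)^{2} \left(-42\right) = 3 \left(-2\right)^{2} \left(-42\right) = 3 \cdot 4 \left(-42\right) = 12 \left(-42\right) = -504$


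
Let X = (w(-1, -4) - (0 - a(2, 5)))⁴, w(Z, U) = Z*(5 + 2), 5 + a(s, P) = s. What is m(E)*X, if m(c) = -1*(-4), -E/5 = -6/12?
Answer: 40000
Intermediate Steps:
E = 5/2 (E = -(-30)/12 = -5*(-½) = 5/2 ≈ 2.5000)
a(s, P) = -5 + s
m(c) = 4
w(Z, U) = 7*Z (w(Z, U) = Z*7 = 7*Z)
X = 10000 (X = (7*(-1) - (0 - (-5 + 2)))⁴ = (-7 - (0 - 1*(-3)))⁴ = (-7 - (0 + 3))⁴ = (-7 - 1*3)⁴ = (-7 - 3)⁴ = (-10)⁴ = 10000)
m(E)*X = 4*10000 = 40000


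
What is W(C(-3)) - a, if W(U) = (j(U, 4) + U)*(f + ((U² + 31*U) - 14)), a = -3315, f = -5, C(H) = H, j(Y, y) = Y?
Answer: 3933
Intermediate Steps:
W(U) = 2*U*(-19 + U² + 31*U) (W(U) = (U + U)*(-5 + ((U² + 31*U) - 14)) = (2*U)*(-5 + (-14 + U² + 31*U)) = (2*U)*(-19 + U² + 31*U) = 2*U*(-19 + U² + 31*U))
W(C(-3)) - a = 2*(-3)*(-19 + (-3)² + 31*(-3)) - 1*(-3315) = 2*(-3)*(-19 + 9 - 93) + 3315 = 2*(-3)*(-103) + 3315 = 618 + 3315 = 3933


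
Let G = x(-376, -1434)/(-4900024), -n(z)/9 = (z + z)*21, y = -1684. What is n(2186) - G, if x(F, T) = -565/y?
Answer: -6818396488863563/8251640416 ≈ -8.2631e+5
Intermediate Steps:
x(F, T) = 565/1684 (x(F, T) = -565/(-1684) = -565*(-1/1684) = 565/1684)
n(z) = -378*z (n(z) = -9*(z + z)*21 = -9*2*z*21 = -378*z)
G = -565/8251640416 (G = (565/1684)/(-4900024) = (565/1684)*(-1/4900024) = -565/8251640416 ≈ -6.8471e-8)
n(2186) - G = -378*2186 - 1*(-565/8251640416) = -826308 + 565/8251640416 = -6818396488863563/8251640416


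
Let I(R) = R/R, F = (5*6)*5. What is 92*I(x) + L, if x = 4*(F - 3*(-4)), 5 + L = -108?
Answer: -21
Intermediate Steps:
F = 150 (F = 30*5 = 150)
L = -113 (L = -5 - 108 = -113)
x = 648 (x = 4*(150 - 3*(-4)) = 4*(150 + 12) = 4*162 = 648)
I(R) = 1
92*I(x) + L = 92*1 - 113 = 92 - 113 = -21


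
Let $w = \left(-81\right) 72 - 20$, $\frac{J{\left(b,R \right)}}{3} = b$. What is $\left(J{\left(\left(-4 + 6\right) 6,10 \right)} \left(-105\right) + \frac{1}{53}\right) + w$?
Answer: $- \frac{510495}{53} \approx -9632.0$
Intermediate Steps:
$J{\left(b,R \right)} = 3 b$
$w = -5852$ ($w = -5832 - 20 = -5852$)
$\left(J{\left(\left(-4 + 6\right) 6,10 \right)} \left(-105\right) + \frac{1}{53}\right) + w = \left(3 \left(-4 + 6\right) 6 \left(-105\right) + \frac{1}{53}\right) - 5852 = \left(3 \cdot 2 \cdot 6 \left(-105\right) + \frac{1}{53}\right) - 5852 = \left(3 \cdot 12 \left(-105\right) + \frac{1}{53}\right) - 5852 = \left(36 \left(-105\right) + \frac{1}{53}\right) - 5852 = \left(-3780 + \frac{1}{53}\right) - 5852 = - \frac{200339}{53} - 5852 = - \frac{510495}{53}$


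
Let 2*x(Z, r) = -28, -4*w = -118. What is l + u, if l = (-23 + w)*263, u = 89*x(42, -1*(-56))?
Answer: 927/2 ≈ 463.50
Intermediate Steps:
w = 59/2 (w = -¼*(-118) = 59/2 ≈ 29.500)
x(Z, r) = -14 (x(Z, r) = (½)*(-28) = -14)
u = -1246 (u = 89*(-14) = -1246)
l = 3419/2 (l = (-23 + 59/2)*263 = (13/2)*263 = 3419/2 ≈ 1709.5)
l + u = 3419/2 - 1246 = 927/2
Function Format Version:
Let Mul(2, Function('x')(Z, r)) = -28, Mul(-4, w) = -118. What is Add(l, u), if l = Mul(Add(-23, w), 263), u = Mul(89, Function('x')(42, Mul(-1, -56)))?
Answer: Rational(927, 2) ≈ 463.50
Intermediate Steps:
w = Rational(59, 2) (w = Mul(Rational(-1, 4), -118) = Rational(59, 2) ≈ 29.500)
Function('x')(Z, r) = -14 (Function('x')(Z, r) = Mul(Rational(1, 2), -28) = -14)
u = -1246 (u = Mul(89, -14) = -1246)
l = Rational(3419, 2) (l = Mul(Add(-23, Rational(59, 2)), 263) = Mul(Rational(13, 2), 263) = Rational(3419, 2) ≈ 1709.5)
Add(l, u) = Add(Rational(3419, 2), -1246) = Rational(927, 2)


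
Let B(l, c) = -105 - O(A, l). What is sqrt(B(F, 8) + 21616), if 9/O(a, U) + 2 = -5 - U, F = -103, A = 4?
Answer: sqrt(1376698)/8 ≈ 146.67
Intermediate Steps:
O(a, U) = 9/(-7 - U) (O(a, U) = 9/(-2 + (-5 - U)) = 9/(-7 - U))
B(l, c) = -105 + 9/(7 + l) (B(l, c) = -105 - (-9)/(7 + l) = -105 + 9/(7 + l))
sqrt(B(F, 8) + 21616) = sqrt(3*(-242 - 35*(-103))/(7 - 103) + 21616) = sqrt(3*(-242 + 3605)/(-96) + 21616) = sqrt(3*(-1/96)*3363 + 21616) = sqrt(-3363/32 + 21616) = sqrt(688349/32) = sqrt(1376698)/8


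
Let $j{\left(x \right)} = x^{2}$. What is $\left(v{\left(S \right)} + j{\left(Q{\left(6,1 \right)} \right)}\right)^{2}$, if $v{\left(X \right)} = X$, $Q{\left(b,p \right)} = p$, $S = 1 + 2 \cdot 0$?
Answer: $4$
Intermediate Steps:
$S = 1$ ($S = 1 + 0 = 1$)
$\left(v{\left(S \right)} + j{\left(Q{\left(6,1 \right)} \right)}\right)^{2} = \left(1 + 1^{2}\right)^{2} = \left(1 + 1\right)^{2} = 2^{2} = 4$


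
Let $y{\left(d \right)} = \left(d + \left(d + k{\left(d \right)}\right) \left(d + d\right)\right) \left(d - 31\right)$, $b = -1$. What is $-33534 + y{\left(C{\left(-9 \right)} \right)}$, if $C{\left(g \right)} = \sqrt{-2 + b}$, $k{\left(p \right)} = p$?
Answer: $-33165 - 43 i \sqrt{3} \approx -33165.0 - 74.478 i$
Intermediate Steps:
$C{\left(g \right)} = i \sqrt{3}$ ($C{\left(g \right)} = \sqrt{-2 - 1} = \sqrt{-3} = i \sqrt{3}$)
$y{\left(d \right)} = \left(-31 + d\right) \left(d + 4 d^{2}\right)$ ($y{\left(d \right)} = \left(d + \left(d + d\right) \left(d + d\right)\right) \left(d - 31\right) = \left(d + 2 d 2 d\right) \left(-31 + d\right) = \left(d + 4 d^{2}\right) \left(-31 + d\right) = \left(-31 + d\right) \left(d + 4 d^{2}\right)$)
$-33534 + y{\left(C{\left(-9 \right)} \right)} = -33534 + i \sqrt{3} \left(-31 - 123 i \sqrt{3} + 4 \left(i \sqrt{3}\right)^{2}\right) = -33534 + i \sqrt{3} \left(-31 - 123 i \sqrt{3} + 4 \left(-3\right)\right) = -33534 + i \sqrt{3} \left(-31 - 123 i \sqrt{3} - 12\right) = -33534 + i \sqrt{3} \left(-43 - 123 i \sqrt{3}\right)$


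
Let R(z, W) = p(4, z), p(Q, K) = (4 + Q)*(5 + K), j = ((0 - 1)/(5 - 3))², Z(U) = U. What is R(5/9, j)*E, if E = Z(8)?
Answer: 3200/9 ≈ 355.56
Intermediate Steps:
j = ¼ (j = (-1/2)² = (-1*½)² = (-½)² = ¼ ≈ 0.25000)
R(z, W) = 40 + 8*z (R(z, W) = 20 + 4*z + 5*4 + z*4 = 20 + 4*z + 20 + 4*z = 40 + 8*z)
E = 8
R(5/9, j)*E = (40 + 8*(5/9))*8 = (40 + 40/9)*8 = (400/9)*8 = 3200/9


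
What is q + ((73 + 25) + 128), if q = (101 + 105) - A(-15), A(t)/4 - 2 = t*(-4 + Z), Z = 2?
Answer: 304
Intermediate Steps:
A(t) = 8 - 8*t (A(t) = 8 + 4*(t*(-4 + 2)) = 8 + 4*(t*(-2)) = 8 + 4*(-2*t) = 8 - 8*t)
q = 78 (q = (101 + 105) - (8 - 8*(-15)) = 206 - (8 + 120) = 206 - 1*128 = 206 - 128 = 78)
q + ((73 + 25) + 128) = 78 + ((73 + 25) + 128) = 78 + (98 + 128) = 78 + 226 = 304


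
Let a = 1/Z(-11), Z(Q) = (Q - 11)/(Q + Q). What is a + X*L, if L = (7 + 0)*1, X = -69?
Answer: -482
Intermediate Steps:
Z(Q) = (-11 + Q)/(2*Q) (Z(Q) = (-11 + Q)/((2*Q)) = (-11 + Q)*(1/(2*Q)) = (-11 + Q)/(2*Q))
a = 1 (a = 1/((1/2)*(-11 - 11)/(-11)) = 1/((1/2)*(-1/11)*(-22)) = 1/1 = 1)
L = 7 (L = 7*1 = 7)
a + X*L = 1 - 69*7 = 1 - 483 = -482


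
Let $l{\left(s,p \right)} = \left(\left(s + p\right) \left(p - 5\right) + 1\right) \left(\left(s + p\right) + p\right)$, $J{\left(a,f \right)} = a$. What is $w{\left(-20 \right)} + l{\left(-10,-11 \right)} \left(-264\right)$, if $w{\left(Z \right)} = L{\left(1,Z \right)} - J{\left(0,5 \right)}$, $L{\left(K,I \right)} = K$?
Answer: $2846977$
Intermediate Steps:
$w{\left(Z \right)} = 1$ ($w{\left(Z \right)} = 1 - 0 = 1 + 0 = 1$)
$l{\left(s,p \right)} = \left(1 + \left(-5 + p\right) \left(p + s\right)\right) \left(s + 2 p\right)$ ($l{\left(s,p \right)} = \left(\left(p + s\right) \left(-5 + p\right) + 1\right) \left(\left(p + s\right) + p\right) = \left(\left(-5 + p\right) \left(p + s\right) + 1\right) \left(s + 2 p\right) = \left(1 + \left(-5 + p\right) \left(p + s\right)\right) \left(s + 2 p\right)$)
$w{\left(-20 \right)} + l{\left(-10,-11 \right)} \left(-264\right) = 1 + \left(-10 - 10 \left(-11\right)^{2} - 5 \left(-10\right)^{2} + 2 \left(-11\right) + 2 \left(-11\right)^{3} - 11 \left(-10\right)^{2} - \left(-165\right) \left(-10\right) + 3 \left(-10\right) \left(-11\right)^{2}\right) \left(-264\right) = 1 + \left(-10 - 1210 - 500 - 22 + 2 \left(-1331\right) - 1100 - 1650 + 3 \left(-10\right) 121\right) \left(-264\right) = 1 + \left(-10 - 1210 - 500 - 22 - 2662 - 1100 - 1650 - 3630\right) \left(-264\right) = 1 - -2846976 = 1 + 2846976 = 2846977$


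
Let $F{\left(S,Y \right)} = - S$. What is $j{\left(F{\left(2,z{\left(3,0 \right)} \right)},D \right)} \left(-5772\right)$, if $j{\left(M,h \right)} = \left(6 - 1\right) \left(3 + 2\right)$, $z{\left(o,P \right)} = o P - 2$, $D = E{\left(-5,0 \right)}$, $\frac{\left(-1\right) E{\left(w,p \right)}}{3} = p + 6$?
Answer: $-144300$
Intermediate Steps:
$E{\left(w,p \right)} = -18 - 3 p$ ($E{\left(w,p \right)} = - 3 \left(p + 6\right) = - 3 \left(6 + p\right) = -18 - 3 p$)
$D = -18$ ($D = -18 - 0 = -18 + 0 = -18$)
$z{\left(o,P \right)} = -2 + P o$ ($z{\left(o,P \right)} = P o - 2 = -2 + P o$)
$j{\left(M,h \right)} = 25$ ($j{\left(M,h \right)} = 5 \cdot 5 = 25$)
$j{\left(F{\left(2,z{\left(3,0 \right)} \right)},D \right)} \left(-5772\right) = 25 \left(-5772\right) = -144300$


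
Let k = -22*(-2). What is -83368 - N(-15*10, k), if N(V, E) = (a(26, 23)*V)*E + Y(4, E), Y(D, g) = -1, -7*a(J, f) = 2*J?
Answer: -926769/7 ≈ -1.3240e+5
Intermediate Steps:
k = 44
a(J, f) = -2*J/7
N(V, E) = -1 - 52*E*V/7 (N(V, E) = ((-2/7*26)*V)*E - 1 = (-52*V/7)*E - 1 = -52*E*V/7 - 1 = -1 - 52*E*V/7)
-83368 - N(-15*10, k) = -83368 - (-1 - 52/7*44*(-15*10)) = -83368 - (-1 - 52/7*44*(-150)) = -83368 - (-1 + 343200/7) = -83368 - 1*343193/7 = -83368 - 343193/7 = -926769/7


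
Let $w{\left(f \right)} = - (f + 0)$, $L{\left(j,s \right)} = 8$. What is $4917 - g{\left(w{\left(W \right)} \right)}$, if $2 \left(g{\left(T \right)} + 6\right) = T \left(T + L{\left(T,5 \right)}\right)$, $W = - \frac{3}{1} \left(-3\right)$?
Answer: $\frac{9837}{2} \approx 4918.5$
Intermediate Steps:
$W = 9$ ($W = \left(-3\right) 1 \left(-3\right) = \left(-3\right) \left(-3\right) = 9$)
$w{\left(f \right)} = - f$
$g{\left(T \right)} = -6 + \frac{T \left(8 + T\right)}{2}$ ($g{\left(T \right)} = -6 + \frac{T \left(T + 8\right)}{2} = -6 + \frac{T \left(8 + T\right)}{2}$)
$4917 - g{\left(w{\left(W \right)} \right)} = 4917 - \left(-6 + \frac{\left(\left(-1\right) 9\right)^{2}}{2} + 4 \left(\left(-1\right) 9\right)\right) = 4917 - \left(-6 + \frac{\left(-9\right)^{2}}{2} + 4 \left(-9\right)\right) = 4917 - \left(-6 + \frac{1}{2} \cdot 81 - 36\right) = 4917 - \left(-6 + \frac{81}{2} - 36\right) = 4917 - - \frac{3}{2} = 4917 + \frac{3}{2} = \frac{9837}{2}$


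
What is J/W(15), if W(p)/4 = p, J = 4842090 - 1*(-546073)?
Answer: 5388163/60 ≈ 89803.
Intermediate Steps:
J = 5388163 (J = 4842090 + 546073 = 5388163)
W(p) = 4*p
J/W(15) = 5388163/((4*15)) = 5388163/60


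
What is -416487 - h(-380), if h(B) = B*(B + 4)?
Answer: -559367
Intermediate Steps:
h(B) = B*(4 + B)
-416487 - h(-380) = -416487 - (-380)*(4 - 380) = -416487 - (-380)*(-376) = -416487 - 1*142880 = -416487 - 142880 = -559367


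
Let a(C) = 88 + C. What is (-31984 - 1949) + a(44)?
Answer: -33801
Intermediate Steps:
(-31984 - 1949) + a(44) = (-31984 - 1949) + (88 + 44) = -33933 + 132 = -33801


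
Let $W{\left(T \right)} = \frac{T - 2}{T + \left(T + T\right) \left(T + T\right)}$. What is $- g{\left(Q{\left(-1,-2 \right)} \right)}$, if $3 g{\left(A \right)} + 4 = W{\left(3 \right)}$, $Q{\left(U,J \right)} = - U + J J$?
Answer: $\frac{155}{117} \approx 1.3248$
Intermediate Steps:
$Q{\left(U,J \right)} = J^{2} - U$ ($Q{\left(U,J \right)} = - U + J^{2} = J^{2} - U$)
$W{\left(T \right)} = \frac{-2 + T}{T + 4 T^{2}}$ ($W{\left(T \right)} = \frac{-2 + T}{T + 2 T 2 T} = \frac{-2 + T}{T + 4 T^{2}}$)
$g{\left(A \right)} = - \frac{155}{117}$ ($g{\left(A \right)} = - \frac{4}{3} + \frac{\frac{1}{3} \frac{1}{1 + 4 \cdot 3} \left(-2 + 3\right)}{3} = - \frac{4}{3} + \frac{\frac{1}{3} \frac{1}{1 + 12} \cdot 1}{3} = - \frac{4}{3} + \frac{\frac{1}{3} \cdot \frac{1}{13} \cdot 1}{3} = - \frac{4}{3} + \frac{1}{3} \cdot \frac{1}{39} = - \frac{4}{3} + \frac{1}{117} = - \frac{155}{117}$)
$- g{\left(Q{\left(-1,-2 \right)} \right)} = \left(-1\right) \left(- \frac{155}{117}\right) = \frac{155}{117}$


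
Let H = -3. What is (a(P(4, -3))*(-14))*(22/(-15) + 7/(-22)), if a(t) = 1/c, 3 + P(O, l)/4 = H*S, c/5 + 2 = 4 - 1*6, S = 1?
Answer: -4123/3300 ≈ -1.2494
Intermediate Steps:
c = -20 (c = -10 + 5*(4 - 1*6) = -10 + 5*(4 - 6) = -10 + 5*(-2) = -10 - 10 = -20)
P(O, l) = -24 (P(O, l) = -12 + 4*(-3*1) = -12 + 4*(-3) = -12 - 12 = -24)
a(t) = -1/20 (a(t) = 1/(-20) = -1/20)
(a(P(4, -3))*(-14))*(22/(-15) + 7/(-22)) = (-1/20*(-14))*(22/(-15) + 7/(-22)) = 7*(22*(-1/15) + 7*(-1/22))/10 = 7*(-22/15 - 7/22)/10 = (7/10)*(-589/330) = -4123/3300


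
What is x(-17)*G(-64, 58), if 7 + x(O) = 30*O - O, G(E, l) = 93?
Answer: -46500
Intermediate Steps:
x(O) = -7 + 29*O (x(O) = -7 + (30*O - O) = -7 + 29*O)
x(-17)*G(-64, 58) = (-7 + 29*(-17))*93 = (-7 - 493)*93 = -500*93 = -46500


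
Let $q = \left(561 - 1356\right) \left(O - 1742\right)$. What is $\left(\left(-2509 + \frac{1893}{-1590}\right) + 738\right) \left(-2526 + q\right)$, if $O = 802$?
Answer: $- \frac{349768586007}{265} \approx -1.3199 \cdot 10^{9}$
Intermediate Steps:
$q = 747300$ ($q = \left(561 - 1356\right) \left(802 - 1742\right) = \left(-795\right) \left(-940\right) = 747300$)
$\left(\left(-2509 + \frac{1893}{-1590}\right) + 738\right) \left(-2526 + q\right) = \left(\left(-2509 + \frac{1893}{-1590}\right) + 738\right) \left(-2526 + 747300\right) = \left(\left(-2509 + 1893 \left(- \frac{1}{1590}\right)\right) + 738\right) 744774 = \left(\left(-2509 - \frac{631}{530}\right) + 738\right) 744774 = \left(- \frac{1330401}{530} + 738\right) 744774 = \left(- \frac{939261}{530}\right) 744774 = - \frac{349768586007}{265}$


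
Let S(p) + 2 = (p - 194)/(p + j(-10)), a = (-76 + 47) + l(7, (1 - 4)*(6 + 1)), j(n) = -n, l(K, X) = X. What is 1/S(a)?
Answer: 10/41 ≈ 0.24390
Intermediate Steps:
a = -50 (a = (-76 + 47) + (1 - 4)*(6 + 1) = -29 - 3*7 = -29 - 21 = -50)
S(p) = -2 + (-194 + p)/(10 + p) (S(p) = -2 + (p - 194)/(p - 1*(-10)) = -2 + (-194 + p)/(p + 10) = -2 + (-194 + p)/(10 + p))
1/S(a) = 1/((-214 - 1*(-50))/(10 - 50)) = 1/((-214 + 50)/(-40)) = 1/(-1/40*(-164)) = 1/(41/10) = 10/41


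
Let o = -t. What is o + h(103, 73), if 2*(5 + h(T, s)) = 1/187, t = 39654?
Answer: -14832465/374 ≈ -39659.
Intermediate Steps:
o = -39654 (o = -1*39654 = -39654)
h(T, s) = -1869/374 (h(T, s) = -5 + (1/2)/187 = -5 + (1/2)*(1/187) = -5 + 1/374 = -1869/374)
o + h(103, 73) = -39654 - 1869/374 = -14832465/374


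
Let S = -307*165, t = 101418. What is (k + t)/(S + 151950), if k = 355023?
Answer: 152147/33765 ≈ 4.5061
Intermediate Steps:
S = -50655
(k + t)/(S + 151950) = (355023 + 101418)/(-50655 + 151950) = 456441/101295 = 456441*(1/101295) = 152147/33765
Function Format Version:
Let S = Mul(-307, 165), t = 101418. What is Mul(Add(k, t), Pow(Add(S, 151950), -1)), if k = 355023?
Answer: Rational(152147, 33765) ≈ 4.5061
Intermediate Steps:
S = -50655
Mul(Add(k, t), Pow(Add(S, 151950), -1)) = Mul(Add(355023, 101418), Pow(Add(-50655, 151950), -1)) = Mul(456441, Pow(101295, -1)) = Mul(456441, Rational(1, 101295)) = Rational(152147, 33765)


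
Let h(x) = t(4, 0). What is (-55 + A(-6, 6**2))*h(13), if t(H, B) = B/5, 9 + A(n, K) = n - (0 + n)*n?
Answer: 0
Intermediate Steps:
A(n, K) = -9 + n - n**2 (A(n, K) = -9 + (n - (0 + n)*n) = -9 + (n - n*n) = -9 + (n - n**2) = -9 + n - n**2)
t(H, B) = B/5 (t(H, B) = B*(1/5) = B/5)
h(x) = 0 (h(x) = (1/5)*0 = 0)
(-55 + A(-6, 6**2))*h(13) = (-55 + (-9 - 6 - 1*(-6)**2))*0 = (-55 + (-9 - 6 - 1*36))*0 = (-55 + (-9 - 6 - 36))*0 = (-55 - 51)*0 = -106*0 = 0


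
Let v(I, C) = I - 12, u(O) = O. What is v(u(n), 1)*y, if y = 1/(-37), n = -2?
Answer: 14/37 ≈ 0.37838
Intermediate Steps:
v(I, C) = -12 + I
y = -1/37 ≈ -0.027027
v(u(n), 1)*y = (-12 - 2)*(-1/37) = -14*(-1/37) = 14/37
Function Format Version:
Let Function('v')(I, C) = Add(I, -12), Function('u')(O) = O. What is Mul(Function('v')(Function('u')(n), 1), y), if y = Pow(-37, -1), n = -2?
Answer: Rational(14, 37) ≈ 0.37838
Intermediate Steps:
Function('v')(I, C) = Add(-12, I)
y = Rational(-1, 37) ≈ -0.027027
Mul(Function('v')(Function('u')(n), 1), y) = Mul(Add(-12, -2), Rational(-1, 37)) = Mul(-14, Rational(-1, 37)) = Rational(14, 37)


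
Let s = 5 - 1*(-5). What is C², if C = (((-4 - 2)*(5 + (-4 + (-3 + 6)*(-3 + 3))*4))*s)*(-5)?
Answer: 10890000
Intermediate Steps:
s = 10 (s = 5 + 5 = 10)
C = -3300 (C = (((-4 - 2)*(5 + (-4 + (-3 + 6)*(-3 + 3))*4))*10)*(-5) = (-6*(5 + (-4 + 3*0)*4)*10)*(-5) = (-6*(5 + (-4 + 0)*4)*10)*(-5) = (-6*(5 - 4*4)*10)*(-5) = (-6*(5 - 16)*10)*(-5) = (-6*(-11)*10)*(-5) = (66*10)*(-5) = 660*(-5) = -3300)
C² = (-3300)² = 10890000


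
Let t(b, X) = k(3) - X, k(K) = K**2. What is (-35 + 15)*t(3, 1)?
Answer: -160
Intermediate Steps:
t(b, X) = 9 - X (t(b, X) = 3**2 - X = 9 - X)
(-35 + 15)*t(3, 1) = (-35 + 15)*(9 - 1*1) = -20*(9 - 1) = -20*8 = -160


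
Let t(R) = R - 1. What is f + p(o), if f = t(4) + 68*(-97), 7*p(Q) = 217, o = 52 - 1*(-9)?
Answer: -6562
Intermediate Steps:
o = 61 (o = 52 + 9 = 61)
t(R) = -1 + R
p(Q) = 31 (p(Q) = (1/7)*217 = 31)
f = -6593 (f = (-1 + 4) + 68*(-97) = 3 - 6596 = -6593)
f + p(o) = -6593 + 31 = -6562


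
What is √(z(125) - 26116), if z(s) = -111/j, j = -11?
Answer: I*√3158815/11 ≈ 161.57*I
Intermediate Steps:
z(s) = 111/11 (z(s) = -111/(-11) = -111*(-1/11) = 111/11)
√(z(125) - 26116) = √(111/11 - 26116) = √(-287165/11) = I*√3158815/11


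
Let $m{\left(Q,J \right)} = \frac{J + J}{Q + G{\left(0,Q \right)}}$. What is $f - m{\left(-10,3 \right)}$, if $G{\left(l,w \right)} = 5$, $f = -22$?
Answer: $- \frac{104}{5} \approx -20.8$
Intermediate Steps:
$m{\left(Q,J \right)} = \frac{2 J}{5 + Q}$ ($m{\left(Q,J \right)} = \frac{J + J}{Q + 5} = \frac{2 J}{5 + Q}$)
$f - m{\left(-10,3 \right)} = -22 - 2 \cdot 3 \frac{1}{5 - 10} = -22 - 2 \cdot 3 \frac{1}{-5} = -22 - 2 \cdot 3 \left(- \frac{1}{5}\right) = -22 - - \frac{6}{5} = -22 + \frac{6}{5} = - \frac{104}{5}$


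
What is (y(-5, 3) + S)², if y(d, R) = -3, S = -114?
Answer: 13689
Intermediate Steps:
(y(-5, 3) + S)² = (-3 - 114)² = (-117)² = 13689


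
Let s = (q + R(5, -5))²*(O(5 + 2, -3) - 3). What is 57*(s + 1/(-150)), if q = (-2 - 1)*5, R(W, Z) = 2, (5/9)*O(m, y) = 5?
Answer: 2889881/50 ≈ 57798.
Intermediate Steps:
O(m, y) = 9 (O(m, y) = (9/5)*5 = 9)
q = -15 (q = -3*5 = -15)
s = 1014 (s = (-15 + 2)²*(9 - 3) = (-13)²*6 = 169*6 = 1014)
57*(s + 1/(-150)) = 57*(1014 + 1/(-150)) = 57*(1014 - 1/150) = 57*(152099/150) = 2889881/50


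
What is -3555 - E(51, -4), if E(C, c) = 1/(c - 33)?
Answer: -131534/37 ≈ -3555.0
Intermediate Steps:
E(C, c) = 1/(-33 + c)
-3555 - E(51, -4) = -3555 - 1/(-33 - 4) = -3555 - 1/(-37) = -3555 - 1*(-1/37) = -3555 + 1/37 = -131534/37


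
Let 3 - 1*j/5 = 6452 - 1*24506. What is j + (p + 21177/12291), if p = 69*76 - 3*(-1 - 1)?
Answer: 391413954/4097 ≈ 95537.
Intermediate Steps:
j = 90285 (j = 15 - 5*(6452 - 1*24506) = 15 - 5*(6452 - 24506) = 15 - 5*(-18054) = 15 + 90270 = 90285)
p = 5250 (p = 5244 - 3*(-2) = 5244 + 6 = 5250)
j + (p + 21177/12291) = 90285 + (5250 + 21177/12291) = 90285 + (5250 + 21177*(1/12291)) = 90285 + (5250 + 7059/4097) = 90285 + 21516309/4097 = 391413954/4097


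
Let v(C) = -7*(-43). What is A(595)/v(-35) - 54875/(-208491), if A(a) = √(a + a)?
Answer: 54875/208491 + √1190/301 ≈ 0.37781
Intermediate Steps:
v(C) = 301
A(a) = √2*√a (A(a) = √(2*a) = √2*√a)
A(595)/v(-35) - 54875/(-208491) = (√2*√595)/301 - 54875/(-208491) = √1190*(1/301) - 54875*(-1/208491) = √1190/301 + 54875/208491 = 54875/208491 + √1190/301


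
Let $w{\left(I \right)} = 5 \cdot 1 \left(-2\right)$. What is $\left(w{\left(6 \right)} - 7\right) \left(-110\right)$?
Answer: $1870$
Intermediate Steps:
$w{\left(I \right)} = -10$ ($w{\left(I \right)} = 5 \left(-2\right) = -10$)
$\left(w{\left(6 \right)} - 7\right) \left(-110\right) = \left(-10 - 7\right) \left(-110\right) = \left(-17\right) \left(-110\right) = 1870$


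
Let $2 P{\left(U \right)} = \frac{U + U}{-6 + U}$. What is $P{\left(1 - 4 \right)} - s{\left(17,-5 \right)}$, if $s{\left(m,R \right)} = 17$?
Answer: $- \frac{50}{3} \approx -16.667$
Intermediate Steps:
$P{\left(U \right)} = \frac{U}{-6 + U}$ ($P{\left(U \right)} = \frac{\left(U + U\right) \frac{1}{-6 + U}}{2} = \frac{2 U \frac{1}{-6 + U}}{2} = \frac{U}{-6 + U}$)
$P{\left(1 - 4 \right)} - s{\left(17,-5 \right)} = \frac{1 - 4}{-6 + \left(1 - 4\right)} - 17 = - \frac{3}{-6 - 3} - 17 = - \frac{3}{-9} - 17 = \left(-3\right) \left(- \frac{1}{9}\right) - 17 = \frac{1}{3} - 17 = - \frac{50}{3}$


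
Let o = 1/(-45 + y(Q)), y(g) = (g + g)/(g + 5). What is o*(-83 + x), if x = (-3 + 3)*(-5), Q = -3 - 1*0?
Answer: 83/48 ≈ 1.7292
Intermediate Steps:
Q = -3 (Q = -3 + 0 = -3)
y(g) = 2*g/(5 + g) (y(g) = (2*g)/(5 + g) = 2*g/(5 + g))
o = -1/48 (o = 1/(-45 + 2*(-3)/(5 - 3)) = 1/(-45 + 2*(-3)/2) = 1/(-45 + 2*(-3)*(1/2)) = 1/(-45 - 3) = 1/(-48) = -1/48 ≈ -0.020833)
x = 0 (x = 0*(-5) = 0)
o*(-83 + x) = -(-83 + 0)/48 = -1/48*(-83) = 83/48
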